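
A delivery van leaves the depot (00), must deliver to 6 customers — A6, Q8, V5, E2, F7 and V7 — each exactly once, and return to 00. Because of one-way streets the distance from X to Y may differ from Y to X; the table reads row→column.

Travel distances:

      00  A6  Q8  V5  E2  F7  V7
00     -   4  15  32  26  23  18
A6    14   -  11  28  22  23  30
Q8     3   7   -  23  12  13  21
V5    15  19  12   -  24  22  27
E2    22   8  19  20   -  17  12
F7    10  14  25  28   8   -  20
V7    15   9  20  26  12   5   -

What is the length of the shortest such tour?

00 → A6 → Q8 → V5 → E2 → F7 → V7 → 00: 4+11+23+24+17+20+15 = 114
00 → A6 → Q8 → V5 → E2 → V7 → F7 → 00: 4+11+23+24+12+5+10 = 89
00 → A6 → Q8 → V5 → F7 → E2 → V7 → 00: 4+11+23+22+8+12+15 = 95
00 → A6 → Q8 → V5 → F7 → V7 → E2 → 00: 4+11+23+22+20+12+22 = 114
00 → A6 → Q8 → V5 → V7 → E2 → F7 → 00: 4+11+23+27+12+17+10 = 104
00 → A6 → Q8 → V5 → V7 → F7 → E2 → 00: 4+11+23+27+5+8+22 = 100
00 → A6 → Q8 → E2 → V5 → F7 → V7 → 00: 4+11+12+20+22+20+15 = 104
00 → A6 → Q8 → E2 → V5 → V7 → F7 → 00: 4+11+12+20+27+5+10 = 89
… (712 more)
00 → A6 → V7 → F7 → E2 → V5 → Q8 → 00: 4+30+5+8+20+12+3 = 82  ← best
The minimum is 82.
One optimal route: 00 → A6 → V7 → F7 → E2 → V5 → Q8 → 00.

Minimum total distance: 82.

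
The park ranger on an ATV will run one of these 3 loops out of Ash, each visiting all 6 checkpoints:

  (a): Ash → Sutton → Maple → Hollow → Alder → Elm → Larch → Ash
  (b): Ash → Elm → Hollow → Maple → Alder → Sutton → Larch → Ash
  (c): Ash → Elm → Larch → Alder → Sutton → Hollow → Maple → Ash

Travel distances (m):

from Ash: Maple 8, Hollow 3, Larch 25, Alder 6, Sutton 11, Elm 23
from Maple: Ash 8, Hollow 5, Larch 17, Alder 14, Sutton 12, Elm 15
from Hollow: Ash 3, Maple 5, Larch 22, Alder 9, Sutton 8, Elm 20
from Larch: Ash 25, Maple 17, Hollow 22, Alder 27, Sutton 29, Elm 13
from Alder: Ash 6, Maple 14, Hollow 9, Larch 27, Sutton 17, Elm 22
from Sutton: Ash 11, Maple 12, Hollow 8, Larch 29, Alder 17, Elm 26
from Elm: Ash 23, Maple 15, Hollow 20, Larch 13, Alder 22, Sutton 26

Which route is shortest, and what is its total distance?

97 m — (a) is the shortest.

(a): 11 + 12 + 5 + 9 + 22 + 13 + 25 = 97
(b): 23 + 20 + 5 + 14 + 17 + 29 + 25 = 133
(c): 23 + 13 + 27 + 17 + 8 + 5 + 8 = 101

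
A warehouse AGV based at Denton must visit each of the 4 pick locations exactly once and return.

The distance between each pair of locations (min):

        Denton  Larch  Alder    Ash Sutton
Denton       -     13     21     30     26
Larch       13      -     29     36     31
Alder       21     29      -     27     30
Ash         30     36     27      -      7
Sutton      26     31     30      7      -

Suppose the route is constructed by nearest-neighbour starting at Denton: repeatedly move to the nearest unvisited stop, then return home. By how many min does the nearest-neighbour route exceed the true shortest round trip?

Denton: Larch=13, Alder=21, Sutton=26, Ash=30 ⇒ Larch
Larch: Alder=29, Sutton=31, Ash=36 ⇒ Alder
Alder: Ash=27, Sutton=30 ⇒ Ash
Ash: Sutton=7 ⇒ Sutton
NN route Denton → Larch → Alder → Ash → Sutton → Denton costs 102.
Optimal: Denton → Larch → Sutton → Ash → Alder → Denton costs 99 (by enumerating all 12 distinct tours).
Excess = 102 − 99 = 3.

3 min longer than the optimal tour.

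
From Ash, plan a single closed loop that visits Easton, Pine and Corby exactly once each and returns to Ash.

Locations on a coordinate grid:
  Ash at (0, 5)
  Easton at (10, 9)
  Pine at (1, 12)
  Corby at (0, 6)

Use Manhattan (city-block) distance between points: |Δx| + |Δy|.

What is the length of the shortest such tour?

Minimum total distance: 34.

There are 3 distinct closed tours to check (reversals are equivalent).
Ash - Easton - Pine - Corby - Ash: 14+12+7+1 = 34
Ash - Easton - Corby - Pine - Ash: 14+13+7+8 = 42
Ash - Pine - Easton - Corby - Ash: 8+12+13+1 = 34
The minimum is 34.
One optimal route: Ash → Easton → Pine → Corby → Ash (or its reverse).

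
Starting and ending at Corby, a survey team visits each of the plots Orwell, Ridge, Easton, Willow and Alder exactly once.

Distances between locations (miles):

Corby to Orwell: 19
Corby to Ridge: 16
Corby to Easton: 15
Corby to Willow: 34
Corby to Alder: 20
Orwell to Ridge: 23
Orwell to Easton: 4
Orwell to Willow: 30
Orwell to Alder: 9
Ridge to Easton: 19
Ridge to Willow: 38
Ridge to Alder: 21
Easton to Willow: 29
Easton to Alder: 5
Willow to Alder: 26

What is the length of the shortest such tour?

Shortest round trip = 108 miles.

Corby → Orwell → Ridge → Easton → Willow → Alder → Corby: 19+23+19+29+26+20 = 136
Corby → Orwell → Ridge → Easton → Alder → Willow → Corby: 19+23+19+5+26+34 = 126
Corby → Orwell → Ridge → Willow → Easton → Alder → Corby: 19+23+38+29+5+20 = 134
Corby → Orwell → Ridge → Willow → Alder → Easton → Corby: 19+23+38+26+5+15 = 126
Corby → Orwell → Ridge → Alder → Easton → Willow → Corby: 19+23+21+5+29+34 = 131
Corby → Orwell → Ridge → Alder → Willow → Easton → Corby: 19+23+21+26+29+15 = 133
Corby → Orwell → Easton → Ridge → Willow → Alder → Corby: 19+4+19+38+26+20 = 126
Corby → Orwell → Easton → Ridge → Alder → Willow → Corby: 19+4+19+21+26+34 = 123
Corby → Orwell → Easton → Willow → Ridge → Alder → Corby: 19+4+29+38+21+20 = 131
Corby → Orwell → Easton → Willow → Alder → Ridge → Corby: 19+4+29+26+21+16 = 115
Corby → Orwell → Easton → Alder → Ridge → Willow → Corby: 19+4+5+21+38+34 = 121
Corby → Orwell → Easton → Alder → Willow → Ridge → Corby: 19+4+5+26+38+16 = 108
Corby → Orwell → Willow → Ridge → Easton → Alder → Corby: 19+30+38+19+5+20 = 131
Corby → Orwell → Willow → Ridge → Alder → Easton → Corby: 19+30+38+21+5+15 = 128
… (46 more)
The minimum is 108.
One optimal route: Corby → Orwell → Easton → Alder → Willow → Ridge → Corby (or its reverse).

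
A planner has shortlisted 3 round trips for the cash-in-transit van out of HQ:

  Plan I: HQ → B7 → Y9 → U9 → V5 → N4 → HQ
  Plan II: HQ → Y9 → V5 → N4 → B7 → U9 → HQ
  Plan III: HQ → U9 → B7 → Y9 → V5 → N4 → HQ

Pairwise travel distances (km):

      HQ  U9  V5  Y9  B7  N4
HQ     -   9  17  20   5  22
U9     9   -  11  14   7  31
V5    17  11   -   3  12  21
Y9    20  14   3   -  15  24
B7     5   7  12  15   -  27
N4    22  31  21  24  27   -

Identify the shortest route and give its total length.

Plan I: 5 + 15 + 14 + 11 + 21 + 22 = 88
Plan II: 20 + 3 + 21 + 27 + 7 + 9 = 87
Plan III: 9 + 7 + 15 + 3 + 21 + 22 = 77

77 km — Plan III is the shortest.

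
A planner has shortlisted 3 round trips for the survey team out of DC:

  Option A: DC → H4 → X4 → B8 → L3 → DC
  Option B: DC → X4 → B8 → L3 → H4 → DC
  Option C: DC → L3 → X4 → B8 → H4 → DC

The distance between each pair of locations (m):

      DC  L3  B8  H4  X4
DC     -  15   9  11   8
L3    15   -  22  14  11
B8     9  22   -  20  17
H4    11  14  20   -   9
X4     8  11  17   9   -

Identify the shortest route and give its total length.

72 m — Option B is the shortest.

Option A: 11 + 9 + 17 + 22 + 15 = 74
Option B: 8 + 17 + 22 + 14 + 11 = 72
Option C: 15 + 11 + 17 + 20 + 11 = 74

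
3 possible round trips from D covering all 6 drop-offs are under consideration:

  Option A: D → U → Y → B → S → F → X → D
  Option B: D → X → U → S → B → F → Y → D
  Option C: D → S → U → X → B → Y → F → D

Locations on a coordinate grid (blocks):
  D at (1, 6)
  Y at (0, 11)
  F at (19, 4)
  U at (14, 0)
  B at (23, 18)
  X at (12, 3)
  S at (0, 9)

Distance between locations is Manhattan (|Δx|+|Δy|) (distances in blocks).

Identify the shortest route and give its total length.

Option A: 19 + 25 + 30 + 32 + 24 + 8 + 14 = 152
Option B: 14 + 5 + 23 + 32 + 18 + 26 + 6 = 124
Option C: 4 + 23 + 5 + 26 + 30 + 26 + 20 = 134

Shortest is Option B, total 124 blocks.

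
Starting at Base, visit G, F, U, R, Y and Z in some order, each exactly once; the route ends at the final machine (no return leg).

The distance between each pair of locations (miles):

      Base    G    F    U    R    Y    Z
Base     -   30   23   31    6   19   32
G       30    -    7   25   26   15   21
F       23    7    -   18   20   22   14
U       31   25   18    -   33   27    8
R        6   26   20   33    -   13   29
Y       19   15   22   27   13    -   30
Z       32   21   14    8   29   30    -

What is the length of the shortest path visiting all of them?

There are 6! = 720 possible orderings.
Base→G→F→U→R→Y→Z: 30+7+18+33+13+30 = 131
Base→G→F→U→R→Z→Y: 30+7+18+33+29+30 = 147
Base→G→F→U→Y→R→Z: 30+7+18+27+13+29 = 124
Base→G→F→U→Y→Z→R: 30+7+18+27+30+29 = 141
Base→G→F→U→Z→R→Y: 30+7+18+8+29+13 = 105
Base→G→F→U→Z→Y→R: 30+7+18+8+30+13 = 106
Base→G→F→R→U→Y→Z: 30+7+20+33+27+30 = 147
Base→G→F→R→U→Z→Y: 30+7+20+33+8+30 = 128
… (712 more)
Base→R→Y→G→F→Z→U: 6+13+15+7+14+8 = 63  ← best
The minimum is 63.
One shortest path: Base → R → Y → G → F → Z → U.

Shortest open route: 63 miles.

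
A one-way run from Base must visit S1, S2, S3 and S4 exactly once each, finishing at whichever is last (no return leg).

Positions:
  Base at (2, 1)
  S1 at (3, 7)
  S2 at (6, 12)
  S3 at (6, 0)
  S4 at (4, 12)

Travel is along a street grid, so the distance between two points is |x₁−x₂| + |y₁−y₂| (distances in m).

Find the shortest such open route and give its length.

Minimum one-way distance = 23 m.

There are 4! = 24 possible orderings.
Base - S1 - S2 - S3 - S4: 7+8+12+14 = 41
Base - S1 - S2 - S4 - S3: 7+8+2+14 = 31
Base - S1 - S3 - S2 - S4: 7+10+12+2 = 31
Base - S1 - S3 - S4 - S2: 7+10+14+2 = 33
Base - S1 - S4 - S2 - S3: 7+6+2+12 = 27
Base - S1 - S4 - S3 - S2: 7+6+14+12 = 39
Base - S2 - S1 - S3 - S4: 15+8+10+14 = 47
Base - S2 - S1 - S4 - S3: 15+8+6+14 = 43
Base - S2 - S3 - S1 - S4: 15+12+10+6 = 43
Base - S2 - S3 - S4 - S1: 15+12+14+6 = 47
Base - S2 - S4 - S1 - S3: 15+2+6+10 = 33
Base - S2 - S4 - S3 - S1: 15+2+14+10 = 41
Base - S3 - S1 - S2 - S4: 5+10+8+2 = 25
Base - S3 - S1 - S4 - S2: 5+10+6+2 = 23
… (10 more)
The minimum is 23.
One shortest path: Base → S3 → S1 → S4 → S2.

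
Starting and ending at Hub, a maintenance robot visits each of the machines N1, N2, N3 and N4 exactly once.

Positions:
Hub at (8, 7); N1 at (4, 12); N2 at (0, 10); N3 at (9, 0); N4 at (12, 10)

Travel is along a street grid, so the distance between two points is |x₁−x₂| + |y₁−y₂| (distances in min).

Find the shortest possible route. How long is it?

With 4 stops there are 4!/2 = 12 distinct round trips (a route and its reverse cost the same).
Hub → N1 → N2 → N3 → N4 → Hub: 9+6+19+13+7 = 54
Hub → N1 → N2 → N4 → N3 → Hub: 9+6+12+13+8 = 48
Hub → N1 → N3 → N2 → N4 → Hub: 9+17+19+12+7 = 64
Hub → N1 → N3 → N4 → N2 → Hub: 9+17+13+12+11 = 62
Hub → N1 → N4 → N2 → N3 → Hub: 9+10+12+19+8 = 58
Hub → N1 → N4 → N3 → N2 → Hub: 9+10+13+19+11 = 62
Hub → N2 → N1 → N3 → N4 → Hub: 11+6+17+13+7 = 54
Hub → N2 → N1 → N4 → N3 → Hub: 11+6+10+13+8 = 48
Hub → N2 → N3 → N1 → N4 → Hub: 11+19+17+10+7 = 64
Hub → N2 → N4 → N1 → N3 → Hub: 11+12+10+17+8 = 58
Hub → N3 → N1 → N2 → N4 → Hub: 8+17+6+12+7 = 50
Hub → N3 → N2 → N1 → N4 → Hub: 8+19+6+10+7 = 50
The minimum is 48.
One optimal route: Hub → N1 → N2 → N4 → N3 → Hub (or its reverse).

Shortest round trip = 48 min.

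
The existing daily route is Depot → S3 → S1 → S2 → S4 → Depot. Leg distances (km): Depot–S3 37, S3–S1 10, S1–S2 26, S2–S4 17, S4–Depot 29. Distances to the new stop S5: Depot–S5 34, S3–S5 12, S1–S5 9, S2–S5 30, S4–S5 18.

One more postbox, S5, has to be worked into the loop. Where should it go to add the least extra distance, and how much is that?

+9 km — insert S5 between Depot and S3.

Insertion cost between consecutive stops i–j is d(i,S5) + d(S5,j) − d(i,j):
  between Depot and S3: 34 + 12 − 37 = 9
  between S3 and S1: 12 + 9 − 10 = 11
  between S1 and S2: 9 + 30 − 26 = 13
  between S2 and S4: 30 + 18 − 17 = 31
  between S4 and Depot: 18 + 34 − 29 = 23
Cheapest insertion is between Depot and S3, adding 9.
New total = 119 + 9 = 128.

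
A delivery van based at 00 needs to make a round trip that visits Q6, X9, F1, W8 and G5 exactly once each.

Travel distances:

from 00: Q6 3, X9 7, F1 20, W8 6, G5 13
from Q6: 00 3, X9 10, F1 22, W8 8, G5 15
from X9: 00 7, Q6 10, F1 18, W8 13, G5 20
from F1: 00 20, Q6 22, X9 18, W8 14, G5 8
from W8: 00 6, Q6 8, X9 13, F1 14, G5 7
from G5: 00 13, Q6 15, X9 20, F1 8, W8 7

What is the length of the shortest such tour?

51 — the shortest possible round trip.

00 → Q6 → X9 → F1 → W8 → G5 → 00: 3+10+18+14+7+13 = 65
00 → Q6 → X9 → F1 → G5 → W8 → 00: 3+10+18+8+7+6 = 52
00 → Q6 → X9 → W8 → F1 → G5 → 00: 3+10+13+14+8+13 = 61
00 → Q6 → X9 → W8 → G5 → F1 → 00: 3+10+13+7+8+20 = 61
00 → Q6 → X9 → G5 → F1 → W8 → 00: 3+10+20+8+14+6 = 61
00 → Q6 → X9 → G5 → W8 → F1 → 00: 3+10+20+7+14+20 = 74
00 → Q6 → F1 → X9 → W8 → G5 → 00: 3+22+18+13+7+13 = 76
00 → Q6 → F1 → X9 → G5 → W8 → 00: 3+22+18+20+7+6 = 76
00 → Q6 → F1 → W8 → X9 → G5 → 00: 3+22+14+13+20+13 = 85
00 → Q6 → F1 → W8 → G5 → X9 → 00: 3+22+14+7+20+7 = 73
00 → Q6 → F1 → G5 → X9 → W8 → 00: 3+22+8+20+13+6 = 72
00 → Q6 → F1 → G5 → W8 → X9 → 00: 3+22+8+7+13+7 = 60
00 → Q6 → W8 → X9 → F1 → G5 → 00: 3+8+13+18+8+13 = 63
00 → Q6 → W8 → X9 → G5 → F1 → 00: 3+8+13+20+8+20 = 72
… (46 more)
00 → Q6 → W8 → G5 → F1 → X9 → 00: 3+8+7+8+18+7 = 51  ← best
The minimum is 51.
One optimal route: 00 → Q6 → W8 → G5 → F1 → X9 → 00 (or its reverse).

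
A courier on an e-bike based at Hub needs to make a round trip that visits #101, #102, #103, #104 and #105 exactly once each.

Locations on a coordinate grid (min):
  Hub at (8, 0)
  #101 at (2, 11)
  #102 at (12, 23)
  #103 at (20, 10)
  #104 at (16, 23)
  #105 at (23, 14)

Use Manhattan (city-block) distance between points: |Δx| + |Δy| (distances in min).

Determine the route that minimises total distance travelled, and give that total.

With 5 stops there are 5!/2 = 60 distinct round trips (a route and its reverse cost the same).
Hub - #101 - #102 - #103 - #104 - #105 - Hub: 17+22+21+17+16+29 = 122
Hub - #101 - #102 - #103 - #105 - #104 - Hub: 17+22+21+7+16+31 = 114
Hub - #101 - #102 - #104 - #103 - #105 - Hub: 17+22+4+17+7+29 = 96
Hub - #101 - #102 - #104 - #105 - #103 - Hub: 17+22+4+16+7+22 = 88
Hub - #101 - #102 - #105 - #103 - #104 - Hub: 17+22+20+7+17+31 = 114
Hub - #101 - #102 - #105 - #104 - #103 - Hub: 17+22+20+16+17+22 = 114
Hub - #101 - #103 - #102 - #104 - #105 - Hub: 17+19+21+4+16+29 = 106
Hub - #101 - #103 - #102 - #105 - #104 - Hub: 17+19+21+20+16+31 = 124
Hub - #101 - #103 - #104 - #102 - #105 - Hub: 17+19+17+4+20+29 = 106
Hub - #101 - #103 - #104 - #105 - #102 - Hub: 17+19+17+16+20+27 = 116
Hub - #101 - #103 - #105 - #102 - #104 - Hub: 17+19+7+20+4+31 = 98
Hub - #101 - #103 - #105 - #104 - #102 - Hub: 17+19+7+16+4+27 = 90
Hub - #101 - #104 - #102 - #103 - #105 - Hub: 17+26+4+21+7+29 = 104
Hub - #101 - #104 - #102 - #105 - #103 - Hub: 17+26+4+20+7+22 = 96
… (46 more)
The minimum is 88.
One optimal route: Hub → #101 → #102 → #104 → #105 → #103 → Hub (or its reverse).

88 min — the shortest possible round trip.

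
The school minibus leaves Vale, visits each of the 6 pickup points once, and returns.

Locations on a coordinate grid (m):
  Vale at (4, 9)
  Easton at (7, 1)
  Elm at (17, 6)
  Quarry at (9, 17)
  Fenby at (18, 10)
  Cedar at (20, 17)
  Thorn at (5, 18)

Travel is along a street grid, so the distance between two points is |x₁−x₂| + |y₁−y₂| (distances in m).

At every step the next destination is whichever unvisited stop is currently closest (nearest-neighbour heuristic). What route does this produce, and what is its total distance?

From Vale: distances to unvisited — Thorn=10, Easton=11, Quarry=13, Fenby=15, Elm=16, Cedar=24. Nearest is Thorn (10).
From Thorn: distances to unvisited — Quarry=5, Cedar=16, Easton=19, Fenby=21, Elm=24. Nearest is Quarry (5).
From Quarry: distances to unvisited — Cedar=11, Fenby=16, Easton=18, Elm=19. Nearest is Cedar (11).
From Cedar: distances to unvisited — Fenby=9, Elm=14, Easton=29. Nearest is Fenby (9).
From Fenby: distances to unvisited — Elm=5, Easton=20. Nearest is Elm (5).
From Elm: distances to unvisited — Easton=15. Nearest is Easton (15).
Return Easton→Vale: 11.
Total = 10 + 5 + 11 + 9 + 5 + 15 + 11 = 66.

Nearest-neighbour total = 66 m; route Vale → Thorn → Quarry → Cedar → Fenby → Elm → Easton → Vale.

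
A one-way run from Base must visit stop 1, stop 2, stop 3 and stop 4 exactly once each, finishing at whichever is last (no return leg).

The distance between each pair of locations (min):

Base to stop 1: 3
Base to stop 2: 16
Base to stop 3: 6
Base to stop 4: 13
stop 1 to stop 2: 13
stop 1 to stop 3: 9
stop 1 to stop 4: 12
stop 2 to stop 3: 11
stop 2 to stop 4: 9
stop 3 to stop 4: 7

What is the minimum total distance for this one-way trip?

28 min — the minimum one-way total.

There are 4! = 24 possible orderings.
Base→stop 1→stop 2→stop 3→stop 4: 3+13+11+7 = 34
Base→stop 1→stop 2→stop 4→stop 3: 3+13+9+7 = 32
Base→stop 1→stop 3→stop 2→stop 4: 3+9+11+9 = 32
Base→stop 1→stop 3→stop 4→stop 2: 3+9+7+9 = 28
Base→stop 1→stop 4→stop 2→stop 3: 3+12+9+11 = 35
Base→stop 1→stop 4→stop 3→stop 2: 3+12+7+11 = 33
Base→stop 2→stop 1→stop 3→stop 4: 16+13+9+7 = 45
Base→stop 2→stop 1→stop 4→stop 3: 16+13+12+7 = 48
Base→stop 2→stop 3→stop 1→stop 4: 16+11+9+12 = 48
Base→stop 2→stop 3→stop 4→stop 1: 16+11+7+12 = 46
Base→stop 2→stop 4→stop 1→stop 3: 16+9+12+9 = 46
Base→stop 2→stop 4→stop 3→stop 1: 16+9+7+9 = 41
Base→stop 3→stop 1→stop 2→stop 4: 6+9+13+9 = 37
Base→stop 3→stop 1→stop 4→stop 2: 6+9+12+9 = 36
… (10 more)
The minimum is 28.
One shortest path: Base → stop 1 → stop 3 → stop 4 → stop 2.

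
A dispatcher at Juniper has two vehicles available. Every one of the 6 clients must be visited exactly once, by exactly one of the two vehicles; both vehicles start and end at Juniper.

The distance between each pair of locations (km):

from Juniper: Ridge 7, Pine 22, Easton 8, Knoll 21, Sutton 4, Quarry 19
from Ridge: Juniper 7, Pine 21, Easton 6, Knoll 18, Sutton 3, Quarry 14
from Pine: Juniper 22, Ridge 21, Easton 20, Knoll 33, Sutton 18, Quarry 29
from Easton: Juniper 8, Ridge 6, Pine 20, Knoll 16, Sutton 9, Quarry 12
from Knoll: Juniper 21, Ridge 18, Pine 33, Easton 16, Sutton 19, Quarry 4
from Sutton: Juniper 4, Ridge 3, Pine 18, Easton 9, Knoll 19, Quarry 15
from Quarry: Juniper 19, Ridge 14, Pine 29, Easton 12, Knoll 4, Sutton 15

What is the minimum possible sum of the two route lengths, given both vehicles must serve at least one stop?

There are 2^5 − 1 = 31 ways to divide the 6 stops into two non-empty groups. For each, the best each vehicle can do is its own shortest tour through its group:
  {Ridge} + {Pine, Easton, Knoll, Sutton, Quarry}: 14 + 79 = 93
  {Pine} + {Ridge, Easton, Knoll, Sutton, Quarry}: 44 + 49 = 93
  {Ridge, Pine} + {Easton, Knoll, Sutton, Quarry}: 50 + 47 = 97
  {Easton} + {Ridge, Pine, Knoll, Sutton, Quarry}: 16 + 80 = 96
  {Ridge, Easton} + {Pine, Knoll, Sutton, Quarry}: 21 + 76 = 97
  {Pine, Easton} + {Ridge, Knoll, Sutton, Quarry}: 50 + 46 = 96
  … (31 splits in total)
  {Sutton} + {Ridge, Pine, Easton, Knoll, Quarry}: 8 + 83 = 91  ← best
Best: vehicle 1 Juniper → Sutton → Juniper = 8; vehicle 2 Juniper → Ridge → Knoll → Quarry → Easton → Pine → Juniper = 83; combined 91.

Minimum combined distance: 91 km.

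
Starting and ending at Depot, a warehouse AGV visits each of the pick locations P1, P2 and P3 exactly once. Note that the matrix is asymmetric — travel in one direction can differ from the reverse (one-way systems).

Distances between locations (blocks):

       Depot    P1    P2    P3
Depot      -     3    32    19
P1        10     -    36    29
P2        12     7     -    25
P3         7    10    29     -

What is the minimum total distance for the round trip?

Depot→P1→P2→P3→Depot: 3+36+25+7 = 71
Depot→P1→P3→P2→Depot: 3+29+29+12 = 73
Depot→P2→P1→P3→Depot: 32+7+29+7 = 75
Depot→P2→P3→P1→Depot: 32+25+10+10 = 77
Depot→P3→P1→P2→Depot: 19+10+36+12 = 77
Depot→P3→P2→P1→Depot: 19+29+7+10 = 65
The minimum is 65.
One optimal route: Depot → P3 → P2 → P1 → Depot.

Minimum total distance: 65 blocks.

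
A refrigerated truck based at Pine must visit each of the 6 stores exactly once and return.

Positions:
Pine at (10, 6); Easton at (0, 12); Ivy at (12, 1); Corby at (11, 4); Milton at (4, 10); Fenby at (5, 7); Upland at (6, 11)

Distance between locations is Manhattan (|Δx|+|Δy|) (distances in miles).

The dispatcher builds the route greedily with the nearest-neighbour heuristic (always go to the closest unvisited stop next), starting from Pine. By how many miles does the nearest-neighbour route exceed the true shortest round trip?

4 miles longer than the optimal tour.

Pine: Corby=3, Fenby=6, Ivy=7, Upland=9, Milton=10, Easton=16 ⇒ Corby
Corby: Ivy=4, Fenby=9, Upland=12, Milton=13, Easton=19 ⇒ Ivy
Ivy: Fenby=13, Upland=16, Milton=17, Easton=23 ⇒ Fenby
Fenby: Milton=4, Upland=5, Easton=10 ⇒ Milton
Milton: Upland=3, Easton=6 ⇒ Upland
Upland: Easton=7 ⇒ Easton
NN route Pine → Corby → Ivy → Fenby → Milton → Upland → Easton → Pine costs 50.
Optimal: Pine → Ivy → Corby → Fenby → Milton → Easton → Upland → Pine costs 46 (by enumerating all 360 distinct tours).
Excess = 50 − 46 = 4.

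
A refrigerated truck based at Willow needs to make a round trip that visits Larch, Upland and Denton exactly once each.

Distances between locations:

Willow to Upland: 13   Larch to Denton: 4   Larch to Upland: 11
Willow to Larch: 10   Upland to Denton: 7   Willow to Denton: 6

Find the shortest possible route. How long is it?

With 3 stops there are 3!/2 = 3 distinct round trips (a route and its reverse cost the same).
Willow-Larch-Upland-Denton-Willow: 10+11+7+6 = 34
Willow-Larch-Denton-Upland-Willow: 10+4+7+13 = 34
Willow-Upland-Larch-Denton-Willow: 13+11+4+6 = 34
The minimum is 34.
One optimal route: Willow → Larch → Upland → Denton → Willow (or its reverse).

Minimum total distance: 34.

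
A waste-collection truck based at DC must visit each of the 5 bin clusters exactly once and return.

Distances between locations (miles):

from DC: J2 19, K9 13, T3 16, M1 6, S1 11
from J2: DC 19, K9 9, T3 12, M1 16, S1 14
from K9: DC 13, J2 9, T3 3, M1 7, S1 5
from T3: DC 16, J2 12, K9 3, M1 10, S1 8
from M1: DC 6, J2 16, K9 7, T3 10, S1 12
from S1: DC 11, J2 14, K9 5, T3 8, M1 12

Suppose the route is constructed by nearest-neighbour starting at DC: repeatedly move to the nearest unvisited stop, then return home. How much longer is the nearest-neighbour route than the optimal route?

From DC: M1=6, S1=11, K9=13, T3=16, J2=19 → choose M1 (6).
From M1: K9=7, T3=10, S1=12, J2=16 → choose K9 (7).
From K9: T3=3, S1=5, J2=9 → choose T3 (3).
From T3: S1=8, J2=12 → choose S1 (8).
From S1: J2=14 → choose J2 (14).
NN route DC → M1 → K9 → T3 → S1 → J2 → DC costs 57.
Optimal: DC → M1 → J2 → K9 → T3 → S1 → DC costs 53 (by enumerating all 60 distinct tours).
Excess = 57 − 53 = 4.

4 miles longer than the optimal tour.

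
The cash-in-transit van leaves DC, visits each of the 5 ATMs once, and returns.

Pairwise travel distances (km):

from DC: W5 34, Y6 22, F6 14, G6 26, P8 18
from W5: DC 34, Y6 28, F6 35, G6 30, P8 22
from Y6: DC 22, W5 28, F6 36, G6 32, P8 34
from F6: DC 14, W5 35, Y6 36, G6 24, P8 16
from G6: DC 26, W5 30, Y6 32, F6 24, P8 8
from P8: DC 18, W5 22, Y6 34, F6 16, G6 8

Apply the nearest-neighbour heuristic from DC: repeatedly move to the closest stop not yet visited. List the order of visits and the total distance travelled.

Total distance 118 km via the nearest-neighbour route DC → F6 → P8 → G6 → W5 → Y6 → DC.

DC → [F6:14 / P8:18 / Y6:22 / G6:26 / W5:34] → F6 (14)
F6 → [P8:16 / G6:24 / W5:35 / Y6:36] → P8 (16)
P8 → [G6:8 / W5:22 / Y6:34] → G6 (8)
G6 → [W5:30 / Y6:32] → W5 (30)
W5 → [Y6:28] → Y6 (28)
Return Y6→DC: 22.
Total = 14 + 16 + 8 + 30 + 28 + 22 = 118.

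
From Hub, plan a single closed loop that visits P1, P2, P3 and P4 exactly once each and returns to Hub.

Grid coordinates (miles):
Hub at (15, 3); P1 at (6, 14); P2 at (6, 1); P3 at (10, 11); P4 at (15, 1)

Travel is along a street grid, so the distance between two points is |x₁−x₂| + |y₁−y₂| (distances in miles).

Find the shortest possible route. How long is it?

There are 12 distinct closed tours to check (reversals are equivalent).
Hub - P1 - P2 - P3 - P4 - Hub: 20+13+14+15+2 = 64
Hub - P1 - P2 - P4 - P3 - Hub: 20+13+9+15+13 = 70
Hub - P1 - P3 - P2 - P4 - Hub: 20+7+14+9+2 = 52
Hub - P1 - P3 - P4 - P2 - Hub: 20+7+15+9+11 = 62
Hub - P1 - P4 - P2 - P3 - Hub: 20+22+9+14+13 = 78
Hub - P1 - P4 - P3 - P2 - Hub: 20+22+15+14+11 = 82
Hub - P2 - P1 - P3 - P4 - Hub: 11+13+7+15+2 = 48
Hub - P2 - P1 - P4 - P3 - Hub: 11+13+22+15+13 = 74
Hub - P2 - P3 - P1 - P4 - Hub: 11+14+7+22+2 = 56
Hub - P2 - P4 - P1 - P3 - Hub: 11+9+22+7+13 = 62
Hub - P3 - P1 - P2 - P4 - Hub: 13+7+13+9+2 = 44
Hub - P3 - P2 - P1 - P4 - Hub: 13+14+13+22+2 = 64
The minimum is 44.
One optimal route: Hub → P3 → P1 → P2 → P4 → Hub (or its reverse).

44 miles — the shortest possible round trip.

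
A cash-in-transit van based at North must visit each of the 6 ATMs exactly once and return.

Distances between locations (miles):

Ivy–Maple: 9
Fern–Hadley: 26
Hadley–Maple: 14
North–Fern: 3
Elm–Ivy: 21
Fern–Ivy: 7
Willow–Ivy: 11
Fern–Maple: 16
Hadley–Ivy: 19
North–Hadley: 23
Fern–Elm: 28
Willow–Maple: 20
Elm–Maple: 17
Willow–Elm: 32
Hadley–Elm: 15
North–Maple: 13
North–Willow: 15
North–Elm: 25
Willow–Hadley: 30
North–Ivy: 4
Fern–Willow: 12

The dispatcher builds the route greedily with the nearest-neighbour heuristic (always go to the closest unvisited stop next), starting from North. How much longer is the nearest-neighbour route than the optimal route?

From North: Fern=3, Ivy=4, Maple=13, Willow=15, Hadley=23, Elm=25 → choose Fern (3).
From Fern: Ivy=7, Willow=12, Maple=16, Hadley=26, Elm=28 → choose Ivy (7).
From Ivy: Maple=9, Willow=11, Hadley=19, Elm=21 → choose Maple (9).
From Maple: Hadley=14, Elm=17, Willow=20 → choose Hadley (14).
From Hadley: Elm=15, Willow=30 → choose Elm (15).
From Elm: Willow=32 → choose Willow (32).
NN route North → Fern → Ivy → Maple → Hadley → Elm → Willow → North costs 95.
Optimal: North → Fern → Willow → Elm → Hadley → Maple → Ivy → North costs 89 (by enumerating all 360 distinct tours).
Excess = 95 − 89 = 6.

6 miles longer than the optimal tour.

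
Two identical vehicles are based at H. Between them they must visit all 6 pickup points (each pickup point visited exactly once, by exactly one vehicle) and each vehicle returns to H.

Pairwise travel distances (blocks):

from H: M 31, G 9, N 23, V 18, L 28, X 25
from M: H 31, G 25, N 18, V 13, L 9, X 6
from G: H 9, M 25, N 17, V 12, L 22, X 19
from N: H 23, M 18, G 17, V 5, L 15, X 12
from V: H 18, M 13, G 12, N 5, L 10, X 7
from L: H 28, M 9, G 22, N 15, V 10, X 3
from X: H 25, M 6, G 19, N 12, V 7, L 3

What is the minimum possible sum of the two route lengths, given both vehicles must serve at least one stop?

Minimum combined distance: 96 blocks.

There are 2^5 − 1 = 31 ways to divide the 6 stops into two non-empty groups. For each, the best each vehicle can do is its own shortest tour through its group:
  {M} + {G, N, V, L, X}: 62 + 69 = 131
  {G} + {M, N, V, L, X}: 18 + 78 = 96
  {M, G} + {N, V, L, X}: 65 + 66 = 131
  {N} + {M, G, V, L, X}: 46 + 71 = 117
  {M, N} + {G, V, L, X}: 72 + 59 = 131
  {G, N} + {M, V, L, X}: 49 + 68 = 117
  … (31 splits in total)
Best: vehicle 1 H → G → H = 18; vehicle 2 H → M → L → X → N → V → H = 78; combined 96.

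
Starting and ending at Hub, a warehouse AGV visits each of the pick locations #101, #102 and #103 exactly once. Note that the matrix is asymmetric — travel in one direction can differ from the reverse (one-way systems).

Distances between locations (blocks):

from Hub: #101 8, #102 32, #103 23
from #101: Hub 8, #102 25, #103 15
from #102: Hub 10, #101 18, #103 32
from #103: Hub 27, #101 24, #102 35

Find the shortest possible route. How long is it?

Hub → #101 → #102 → #103 → Hub: 8+25+32+27 = 92
Hub → #101 → #103 → #102 → Hub: 8+15+35+10 = 68
Hub → #102 → #101 → #103 → Hub: 32+18+15+27 = 92
Hub → #102 → #103 → #101 → Hub: 32+32+24+8 = 96
Hub → #103 → #101 → #102 → Hub: 23+24+25+10 = 82
Hub → #103 → #102 → #101 → Hub: 23+35+18+8 = 84
The minimum is 68.
One optimal route: Hub → #101 → #103 → #102 → Hub.

Minimum total distance: 68 blocks.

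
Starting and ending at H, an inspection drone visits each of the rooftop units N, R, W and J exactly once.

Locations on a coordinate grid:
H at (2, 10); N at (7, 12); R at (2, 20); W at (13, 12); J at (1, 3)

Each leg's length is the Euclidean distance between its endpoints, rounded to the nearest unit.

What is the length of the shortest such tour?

There are 12 distinct closed tours to check (reversals are equivalent).
H→N→R→W→J→H: 5+9+14+15+7 = 50
H→N→R→J→W→H: 5+9+17+15+11 = 57
H→N→W→R→J→H: 5+6+14+17+7 = 49
H→N→W→J→R→H: 5+6+15+17+10 = 53
H→N→J→R→W→H: 5+11+17+14+11 = 58
H→N→J→W→R→H: 5+11+15+14+10 = 55
H→R→N→W→J→H: 10+9+6+15+7 = 47
H→R→N→J→W→H: 10+9+11+15+11 = 56
H→R→W→N→J→H: 10+14+6+11+7 = 48
H→R→J→N→W→H: 10+17+11+6+11 = 55
H→W→N→R→J→H: 11+6+9+17+7 = 50
H→W→R→N→J→H: 11+14+9+11+7 = 52
The minimum is 47.
One optimal route: H → R → N → W → J → H (or its reverse).

Shortest round trip = 47.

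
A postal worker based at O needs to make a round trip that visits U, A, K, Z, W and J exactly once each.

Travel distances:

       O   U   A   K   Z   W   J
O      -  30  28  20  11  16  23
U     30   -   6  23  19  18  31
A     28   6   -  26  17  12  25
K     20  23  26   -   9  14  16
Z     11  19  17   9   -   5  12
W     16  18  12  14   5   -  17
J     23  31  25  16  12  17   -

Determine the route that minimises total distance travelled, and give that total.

There are 360 distinct closed tours to check (reversals are equivalent).
O → U → A → K → Z → W → J → O: 30+6+26+9+5+17+23 = 116
O → U → A → K → Z → J → W → O: 30+6+26+9+12+17+16 = 116
O → U → A → K → W → Z → J → O: 30+6+26+14+5+12+23 = 116
O → U → A → K → W → J → Z → O: 30+6+26+14+17+12+11 = 116
O → U → A → K → J → Z → W → O: 30+6+26+16+12+5+16 = 111
O → U → A → K → J → W → Z → O: 30+6+26+16+17+5+11 = 111
O → U → A → Z → K → W → J → O: 30+6+17+9+14+17+23 = 116
O → U → A → Z → K → J → W → O: 30+6+17+9+16+17+16 = 111
… (352 more)
O → Z → W → A → U → K → J → O: 11+5+12+6+23+16+23 = 96  ← best
The minimum is 96.
One optimal route: O → Z → W → A → U → K → J → O (or its reverse).

Shortest round trip = 96.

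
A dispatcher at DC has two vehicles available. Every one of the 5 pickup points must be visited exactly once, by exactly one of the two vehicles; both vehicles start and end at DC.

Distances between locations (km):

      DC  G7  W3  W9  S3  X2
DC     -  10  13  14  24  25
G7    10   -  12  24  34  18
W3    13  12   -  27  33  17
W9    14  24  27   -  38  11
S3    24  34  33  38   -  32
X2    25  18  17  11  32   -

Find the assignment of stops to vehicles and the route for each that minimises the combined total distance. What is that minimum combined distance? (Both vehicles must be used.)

Check every non-empty split of the stops between the two vehicles; for each half take its own optimal tour:
  {G7} + {W3, W9, S3, X2}: 20 + 99 = 119
  {W3} + {G7, W9, S3, X2}: 26 + 101 = 127
  {G7, W3} + {W9, S3, X2}: 35 + 81 = 116
  {W9} + {G7, W3, S3, X2}: 28 + 95 = 123
  {G7, W9} + {W3, S3, X2}: 48 + 86 = 134
  {W3, W9} + {G7, S3, X2}: 54 + 84 = 138
  … (15 splits in total)
  {S3} + {G7, W3, W9, X2}: 48 + 64 = 112  ← best
Best: vehicle 1 DC → S3 → DC = 48; vehicle 2 DC → G7 → W3 → X2 → W9 → DC = 64; combined 112.

Minimum combined distance: 112 km.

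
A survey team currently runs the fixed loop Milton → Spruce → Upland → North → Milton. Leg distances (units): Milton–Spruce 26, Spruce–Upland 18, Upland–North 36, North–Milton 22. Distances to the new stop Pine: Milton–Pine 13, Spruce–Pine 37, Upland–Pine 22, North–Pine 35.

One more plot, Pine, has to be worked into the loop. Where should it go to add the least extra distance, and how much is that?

Minimum extra distance: 21, inserting Pine between Upland and North.

Insertion cost between consecutive stops i–j is d(i,Pine) + d(Pine,j) − d(i,j):
  between Milton and Spruce: 13 + 37 − 26 = 24
  between Spruce and Upland: 37 + 22 − 18 = 41
  between Upland and North: 22 + 35 − 36 = 21
  between North and Milton: 35 + 13 − 22 = 26
Cheapest insertion is between Upland and North, adding 21.
New total = 102 + 21 = 123.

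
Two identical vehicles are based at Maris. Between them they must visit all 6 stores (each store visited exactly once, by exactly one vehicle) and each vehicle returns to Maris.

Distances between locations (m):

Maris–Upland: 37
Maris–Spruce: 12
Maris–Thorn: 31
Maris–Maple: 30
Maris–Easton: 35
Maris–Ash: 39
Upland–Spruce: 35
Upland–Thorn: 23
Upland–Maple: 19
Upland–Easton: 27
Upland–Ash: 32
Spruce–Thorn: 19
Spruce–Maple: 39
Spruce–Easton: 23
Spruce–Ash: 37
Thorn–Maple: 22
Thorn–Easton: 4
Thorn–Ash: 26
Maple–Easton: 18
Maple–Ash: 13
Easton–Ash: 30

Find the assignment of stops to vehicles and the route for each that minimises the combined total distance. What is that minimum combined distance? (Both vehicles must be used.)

Try each way of splitting the stops between the two vehicles (each non-empty) and, for each split, find the best tour for each vehicle:
  {Upland} + {Spruce, Thorn, Maple, Easton, Ash}: 74 + 105 = 179
  {Spruce} + {Upland, Thorn, Maple, Easton, Ash}: 24 + 133 = 157
  {Upland, Spruce} + {Thorn, Maple, Easton, Ash}: 84 + 105 = 189
  {Thorn} + {Upland, Spruce, Maple, Easton, Ash}: 62 + 133 = 195
  {Upland, Thorn} + {Spruce, Maple, Easton, Ash}: 91 + 105 = 196
  {Spruce, Thorn} + {Upland, Maple, Easton, Ash}: 62 + 133 = 195
  … (31 splits in total)
Best: vehicle 1 Maris → Spruce → Maris = 24; vehicle 2 Maris → Thorn → Easton → Upland → Maple → Ash → Maris = 133; combined 157.

Minimum combined distance: 157 m.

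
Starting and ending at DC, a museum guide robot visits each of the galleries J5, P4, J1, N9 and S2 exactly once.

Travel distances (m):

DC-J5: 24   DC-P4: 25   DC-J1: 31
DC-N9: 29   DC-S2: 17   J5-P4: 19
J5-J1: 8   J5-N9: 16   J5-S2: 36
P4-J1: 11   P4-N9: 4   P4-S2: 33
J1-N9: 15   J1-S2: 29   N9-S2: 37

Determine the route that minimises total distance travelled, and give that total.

There are 60 distinct closed tours to check (reversals are equivalent).
DC→J5→P4→J1→N9→S2→DC: 24+19+11+15+37+17 = 123
DC→J5→P4→J1→S2→N9→DC: 24+19+11+29+37+29 = 149
DC→J5→P4→N9→J1→S2→DC: 24+19+4+15+29+17 = 108
DC→J5→P4→N9→S2→J1→DC: 24+19+4+37+29+31 = 144
DC→J5→P4→S2→J1→N9→DC: 24+19+33+29+15+29 = 149
DC→J5→P4→S2→N9→J1→DC: 24+19+33+37+15+31 = 159
DC→J5→J1→P4→N9→S2→DC: 24+8+11+4+37+17 = 101
DC→J5→J1→P4→S2→N9→DC: 24+8+11+33+37+29 = 142
DC→J5→J1→N9→P4→S2→DC: 24+8+15+4+33+17 = 101
DC→J5→J1→N9→S2→P4→DC: 24+8+15+37+33+25 = 142
DC→J5→J1→S2→P4→N9→DC: 24+8+29+33+4+29 = 127
DC→J5→J1→S2→N9→P4→DC: 24+8+29+37+4+25 = 127
DC→J5→N9→P4→J1→S2→DC: 24+16+4+11+29+17 = 101
DC→J5→N9→P4→S2→J1→DC: 24+16+4+33+29+31 = 137
… (46 more)
DC→P4→N9→J5→J1→S2→DC: 25+4+16+8+29+17 = 99  ← best
The minimum is 99.
One optimal route: DC → P4 → N9 → J5 → J1 → S2 → DC (or its reverse).

99 m — the shortest possible round trip.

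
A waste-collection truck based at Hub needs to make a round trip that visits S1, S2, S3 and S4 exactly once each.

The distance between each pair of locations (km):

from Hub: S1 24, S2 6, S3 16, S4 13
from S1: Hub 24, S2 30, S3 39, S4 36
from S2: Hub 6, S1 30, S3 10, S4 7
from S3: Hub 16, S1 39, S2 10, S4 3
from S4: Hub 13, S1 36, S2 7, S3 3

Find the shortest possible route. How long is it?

Minimum total distance: 79 km.

Hub→S1→S2→S3→S4→Hub: 24+30+10+3+13 = 80
Hub→S1→S2→S4→S3→Hub: 24+30+7+3+16 = 80
Hub→S1→S3→S2→S4→Hub: 24+39+10+7+13 = 93
Hub→S1→S3→S4→S2→Hub: 24+39+3+7+6 = 79
Hub→S1→S4→S2→S3→Hub: 24+36+7+10+16 = 93
Hub→S1→S4→S3→S2→Hub: 24+36+3+10+6 = 79
Hub→S2→S1→S3→S4→Hub: 6+30+39+3+13 = 91
Hub→S2→S1→S4→S3→Hub: 6+30+36+3+16 = 91
Hub→S2→S3→S1→S4→Hub: 6+10+39+36+13 = 104
Hub→S2→S4→S1→S3→Hub: 6+7+36+39+16 = 104
Hub→S3→S1→S2→S4→Hub: 16+39+30+7+13 = 105
Hub→S3→S2→S1→S4→Hub: 16+10+30+36+13 = 105
The minimum is 79.
One optimal route: Hub → S1 → S3 → S4 → S2 → Hub (or its reverse).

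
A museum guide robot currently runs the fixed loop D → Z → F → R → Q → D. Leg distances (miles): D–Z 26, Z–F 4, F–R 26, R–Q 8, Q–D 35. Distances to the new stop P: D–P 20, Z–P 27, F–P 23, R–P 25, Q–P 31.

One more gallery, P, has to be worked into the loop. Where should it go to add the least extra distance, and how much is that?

Insertion cost between consecutive stops i–j is d(i,P) + d(P,j) − d(i,j):
  between D and Z: 20 + 27 − 26 = 21
  between Z and F: 27 + 23 − 4 = 46
  between F and R: 23 + 25 − 26 = 22
  between R and Q: 25 + 31 − 8 = 48
  between Q and D: 31 + 20 − 35 = 16
Cheapest insertion is between Q and D, adding 16.
New total = 99 + 16 = 115.

+16 miles — insert P between Q and D.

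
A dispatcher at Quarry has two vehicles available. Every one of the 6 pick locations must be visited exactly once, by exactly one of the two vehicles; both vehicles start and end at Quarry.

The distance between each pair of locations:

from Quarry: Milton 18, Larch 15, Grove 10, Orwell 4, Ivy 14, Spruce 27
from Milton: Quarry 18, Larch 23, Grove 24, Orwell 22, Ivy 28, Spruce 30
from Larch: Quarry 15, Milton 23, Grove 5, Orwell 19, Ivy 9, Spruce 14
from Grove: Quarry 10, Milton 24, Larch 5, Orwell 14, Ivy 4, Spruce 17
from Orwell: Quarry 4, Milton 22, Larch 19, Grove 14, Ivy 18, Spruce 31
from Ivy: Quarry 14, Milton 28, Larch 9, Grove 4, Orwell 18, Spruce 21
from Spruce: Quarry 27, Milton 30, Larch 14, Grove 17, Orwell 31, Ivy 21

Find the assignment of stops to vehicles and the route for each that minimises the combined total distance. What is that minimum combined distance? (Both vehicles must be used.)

93 — the smallest possible combined total.

Try each way of splitting the stops between the two vehicles (each non-empty) and, for each split, find the best tour for each vehicle:
  {Milton} + {Larch, Grove, Orwell, Ivy, Spruce}: 36 + 72 = 108
  {Larch} + {Milton, Grove, Orwell, Ivy, Spruce}: 30 + 91 = 121
  {Milton, Larch} + {Grove, Orwell, Ivy, Spruce}: 56 + 70 = 126
  {Grove} + {Milton, Larch, Orwell, Ivy, Spruce}: 20 + 93 = 113
  {Milton, Grove} + {Larch, Orwell, Ivy, Spruce}: 52 + 72 = 124
  {Larch, Grove} + {Milton, Orwell, Ivy, Spruce}: 30 + 91 = 121
  … (31 splits in total)
  {Orwell} + {Milton, Larch, Grove, Ivy, Spruce}: 8 + 85 = 93  ← best
Best: vehicle 1 Quarry → Orwell → Quarry = 8; vehicle 2 Quarry → Milton → Spruce → Larch → Grove → Ivy → Quarry = 85; combined 93.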